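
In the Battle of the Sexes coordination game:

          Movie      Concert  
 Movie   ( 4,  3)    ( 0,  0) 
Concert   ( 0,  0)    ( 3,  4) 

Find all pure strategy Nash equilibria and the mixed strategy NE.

Pure NE: (Movie, Movie) and (Concert, Concert); Mixed NE: p = 0.5714, q = 0.4286

Work:
Check pure NE:
(Movie, Movie): (4, 3) - no unilateral deviation beneficial
(Concert, Concert): (3, 4) - no unilateral deviation beneficial
Mixed NE: P1 plays Movie with p = 0.5714, P2 plays Movie with q = 0.4286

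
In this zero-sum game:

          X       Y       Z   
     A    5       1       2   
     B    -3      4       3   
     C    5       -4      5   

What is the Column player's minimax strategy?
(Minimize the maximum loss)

Column should play Y, value = 4

Work:
Column player minimizes Row's maximum payoff:
Column X: max payoff to Row = 5
Column Y: max payoff to Row = 4
Column Z: max payoff to Row = 5
Minimum is 4, achieved by column Y.
Minimax strategy: Y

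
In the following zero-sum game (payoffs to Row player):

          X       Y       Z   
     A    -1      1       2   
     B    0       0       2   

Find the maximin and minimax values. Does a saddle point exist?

Maximin = 0, Minimax = 0, Saddle: True

Work:
Row minimums: [-1, 0] → maximin = 0
Column maximums: [0, 1, 2] → minimax = 0
Saddle point exists! Game value = 0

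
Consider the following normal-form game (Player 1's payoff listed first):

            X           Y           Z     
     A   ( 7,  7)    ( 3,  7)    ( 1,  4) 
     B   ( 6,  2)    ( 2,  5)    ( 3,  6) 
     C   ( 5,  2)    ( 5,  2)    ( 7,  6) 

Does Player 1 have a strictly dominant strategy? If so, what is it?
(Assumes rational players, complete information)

No strictly dominant strategy exists for Player 1

Work:
A strategy strictly dominates another if it gives a strictly higher payoff against every opponent action. Compare each pair of P1's strategies column-by-column:
  A vs B: [7 vs 6, 3 vs 2, 1 vs 3] → A does not strictly dominate B (column Z: 1 ≤ 3)
  A vs C: [7 vs 5, 3 vs 5, 1 vs 7] → A does not strictly dominate C (column Y: 3 ≤ 5)
  B vs A: [6 vs 7, 2 vs 3, 3 vs 1] → B does not strictly dominate A (column X: 6 ≤ 7)
  B vs C: [6 vs 5, 2 vs 5, 3 vs 7] → B does not strictly dominate C (column Y: 2 ≤ 5)
  C vs A: [5 vs 7, 5 vs 3, 7 vs 1] → C does not strictly dominate A (column X: 5 ≤ 7)
  C vs B: [5 vs 6, 5 vs 2, 7 vs 3] → C does not strictly dominate B (column X: 5 ≤ 6)
No single strategy strictly dominates all others → no strictly dominant strategy.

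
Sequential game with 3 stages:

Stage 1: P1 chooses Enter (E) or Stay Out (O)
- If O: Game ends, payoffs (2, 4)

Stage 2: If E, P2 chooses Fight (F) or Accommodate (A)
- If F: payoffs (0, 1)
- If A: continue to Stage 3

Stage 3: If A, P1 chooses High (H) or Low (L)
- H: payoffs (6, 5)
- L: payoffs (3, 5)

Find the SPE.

SPE: (E, A, H); Outcome (6, 5)

Work:
Stage 3: P1 chooses H (6 vs 3)
Stage 2: P2: F->1, A->5 (anticipating H). Choose A
Stage 1: P1: O->2, E->6 (anticipating A, H). Choose E
SPE path: E -> A -> H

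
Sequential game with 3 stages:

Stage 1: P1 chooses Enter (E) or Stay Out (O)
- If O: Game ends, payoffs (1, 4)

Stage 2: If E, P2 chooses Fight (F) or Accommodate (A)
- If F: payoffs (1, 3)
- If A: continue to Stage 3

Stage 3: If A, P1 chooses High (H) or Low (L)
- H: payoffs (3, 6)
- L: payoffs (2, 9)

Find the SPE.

SPE: (E, A, H); Outcome (3, 6)

Work:
Stage 3: P1 chooses H (3 vs 2)
Stage 2: P2: F->3, A->6 (anticipating H). Choose A
Stage 1: P1: O->1, E->3 (anticipating A, H). Choose E
SPE path: E -> A -> H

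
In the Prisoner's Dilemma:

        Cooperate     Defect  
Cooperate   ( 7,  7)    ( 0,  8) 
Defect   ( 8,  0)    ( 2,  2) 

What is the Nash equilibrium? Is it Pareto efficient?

(Defect, Defect) is NE; not Pareto efficient

Work:
Defect dominates Cooperate for both players:
If P2 cooperates: Defect (8) > Cooperate (7)
If P2 defects: Defect (2) > Cooperate (0)
NE: (Defect, Defect) with payoff (2, 2)
But (Cooperate, Cooperate) = (7, 7) Pareto dominates (2, 2)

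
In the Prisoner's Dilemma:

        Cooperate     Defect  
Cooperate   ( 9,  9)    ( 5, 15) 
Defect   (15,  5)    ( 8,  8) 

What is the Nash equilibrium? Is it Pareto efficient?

(Defect, Defect) is NE; not Pareto efficient

Work:
Defect dominates Cooperate for both players:
If P2 cooperates: Defect (15) > Cooperate (9)
If P2 defects: Defect (8) > Cooperate (5)
NE: (Defect, Defect) with payoff (8, 8)
But (Cooperate, Cooperate) = (9, 9) Pareto dominates (8, 8)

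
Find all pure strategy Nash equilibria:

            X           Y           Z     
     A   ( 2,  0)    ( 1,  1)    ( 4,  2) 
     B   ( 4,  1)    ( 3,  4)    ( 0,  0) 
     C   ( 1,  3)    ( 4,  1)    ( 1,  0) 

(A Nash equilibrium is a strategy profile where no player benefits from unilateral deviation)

Nash equilibrium: (A, Z)

Work:
Best responses:
  P1 vs X: payoffs [2, 4, 1] → best response B (payoff 4)
  P1 vs Y: payoffs [1, 3, 4] → best response C (payoff 4)
  P1 vs Z: payoffs [4, 0, 1] → best response A (payoff 4)
  P2 vs A: payoffs [0, 1, 2] → best response Z (payoff 2)
  P2 vs B: payoffs [1, 4, 0] → best response Y (payoff 4)
  P2 vs C: payoffs [3, 1, 0] → best response X (payoff 3)
Mutual best responses: (A,Z) → Nash equilibria.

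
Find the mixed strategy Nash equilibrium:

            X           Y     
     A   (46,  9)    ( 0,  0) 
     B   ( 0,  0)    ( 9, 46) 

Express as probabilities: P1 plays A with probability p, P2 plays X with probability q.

p = 0.8364, q = 0.1636

Work:
Find probabilities that make opponent indifferent:
P2 chooses q to make P1 indifferent between A and B
P1 chooses p to make P2 indifferent between X and Y
Mixed NE: P1 plays (A: 0.8364, B: 0.1636), P2 plays (X: 0.1636, Y: 0.8364)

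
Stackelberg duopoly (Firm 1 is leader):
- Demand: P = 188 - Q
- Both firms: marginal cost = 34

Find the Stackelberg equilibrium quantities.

q₁* (leader) = 77.0, q₂* (follower) = 38.5

Work:
Follower's reaction: q₂ = (a - c - q₁)/2
Leader substitutes: π₁ = q₁·(a - q₁ - (a-c-q₁)/2 - c)
FOC: q₁* = (188 - 34)/2 = 77.00
Then: q₂* = (188 - 34 - 77.0)/2 = 38.50
Leader has first-mover advantage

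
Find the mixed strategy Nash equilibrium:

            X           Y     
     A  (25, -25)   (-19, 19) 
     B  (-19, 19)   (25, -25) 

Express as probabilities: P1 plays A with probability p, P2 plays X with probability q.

p = 0.5, q = 0.5

Work:
Find probabilities that make opponent indifferent:
P2 chooses q to make P1 indifferent between A and B
P1 chooses p to make P2 indifferent between X and Y
Mixed NE: P1 plays (A: 0.5, B: 0.5), P2 plays (X: 0.5, Y: 0.5)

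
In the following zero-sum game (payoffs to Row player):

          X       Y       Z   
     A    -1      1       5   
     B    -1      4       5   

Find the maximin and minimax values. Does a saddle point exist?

Maximin = -1, Minimax = -1, Saddle: True

Work:
Row minimums: [-1, -1] → maximin = -1
Column maximums: [-1, 4, 5] → minimax = -1
Saddle point exists! Game value = -1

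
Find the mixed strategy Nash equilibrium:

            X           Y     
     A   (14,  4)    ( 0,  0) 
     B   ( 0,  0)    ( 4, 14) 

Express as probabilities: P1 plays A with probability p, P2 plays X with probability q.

p = 0.7778, q = 0.2222

Work:
Find probabilities that make opponent indifferent:
P2 chooses q to make P1 indifferent between A and B
P1 chooses p to make P2 indifferent between X and Y
Mixed NE: P1 plays (A: 0.7778, B: 0.2222), P2 plays (X: 0.2222, Y: 0.7778)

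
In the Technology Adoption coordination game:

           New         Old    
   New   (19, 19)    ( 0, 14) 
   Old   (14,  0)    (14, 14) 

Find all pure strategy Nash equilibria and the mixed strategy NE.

Pure NE: (New, New) and (Old, Old); Mixed NE: p = 0.7368, q = 0.7368

Work:
Check pure NE:
(New, New): (19, 19) - no unilateral deviation beneficial
(Old, Old): (14, 14) - no unilateral deviation beneficial
Mixed NE: P1 plays New with p = 0.7368, P2 plays New with q = 0.7368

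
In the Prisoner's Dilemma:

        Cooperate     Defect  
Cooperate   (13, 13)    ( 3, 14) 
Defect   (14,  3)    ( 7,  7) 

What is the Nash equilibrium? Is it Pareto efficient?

(Defect, Defect) is NE; not Pareto efficient

Work:
Defect dominates Cooperate for both players:
If P2 cooperates: Defect (14) > Cooperate (13)
If P2 defects: Defect (7) > Cooperate (3)
NE: (Defect, Defect) with payoff (7, 7)
But (Cooperate, Cooperate) = (13, 13) Pareto dominates (7, 7)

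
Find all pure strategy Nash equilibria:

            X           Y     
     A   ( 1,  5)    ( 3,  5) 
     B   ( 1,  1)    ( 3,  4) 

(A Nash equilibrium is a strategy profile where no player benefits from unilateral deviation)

Nash equilibrium: (A, X), (A, Y), (B, Y)

Work:
Best responses:
  P1 vs X: payoffs [1, 1] → best response A/B (payoff 1)
  P1 vs Y: payoffs [3, 3] → best response A/B (payoff 3)
  P2 vs A: payoffs [5, 5] → best response X/Y (payoff 5)
  P2 vs B: payoffs [1, 4] → best response Y (payoff 4)
Mutual best responses: (A,X), (A,Y), (B,Y) → Nash equilibria.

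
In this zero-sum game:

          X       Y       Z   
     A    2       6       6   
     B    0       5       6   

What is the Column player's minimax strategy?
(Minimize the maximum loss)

Column should play X, value = 2

Work:
Column player minimizes Row's maximum payoff:
Column X: max payoff to Row = 2
Column Y: max payoff to Row = 6
Column Z: max payoff to Row = 6
Minimum is 2, achieved by column X.
Minimax strategy: X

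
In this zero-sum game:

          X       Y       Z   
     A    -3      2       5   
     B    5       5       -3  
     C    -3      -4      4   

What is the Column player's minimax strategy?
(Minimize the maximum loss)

Column should play X or Y or Z (all achieve the minimum), value = 5

Work:
Column player minimizes Row's maximum payoff:
Column X: max payoff to Row = 5
Column Y: max payoff to Row = 5
Column Z: max payoff to Row = 5
Minimum is 5, achieved by columns X, Y, Z (tied).
Each of X or Y or Z is a minimax strategy.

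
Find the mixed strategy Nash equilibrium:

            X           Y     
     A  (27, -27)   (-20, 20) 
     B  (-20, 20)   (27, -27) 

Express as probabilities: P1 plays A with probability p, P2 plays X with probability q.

p = 0.5, q = 0.5

Work:
Find probabilities that make opponent indifferent:
P2 chooses q to make P1 indifferent between A and B
P1 chooses p to make P2 indifferent between X and Y
Mixed NE: P1 plays (A: 0.5, B: 0.5), P2 plays (X: 0.5, Y: 0.5)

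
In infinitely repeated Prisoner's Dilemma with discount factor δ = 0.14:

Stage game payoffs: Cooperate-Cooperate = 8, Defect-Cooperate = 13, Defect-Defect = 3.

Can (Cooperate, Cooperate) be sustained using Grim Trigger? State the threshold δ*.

δ* = 0.5; since δ = 0.14 < 0.5, cooperation cannot be sustained

Work:
For Grim Trigger:
Cooperate forever: 8/(1-δ)
Defect then punished: 13 + 3·δ/(1-δ)
Need: 8/(1-δ) ≥ 13 + 3·δ/(1-δ)
Solving: δ ≥ (T-R)/(T-P) = (13-8)/(13-3) = 0.5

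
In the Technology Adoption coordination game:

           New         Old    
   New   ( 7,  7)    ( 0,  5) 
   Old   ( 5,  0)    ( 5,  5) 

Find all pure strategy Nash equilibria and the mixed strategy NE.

Pure NE: (New, New) and (Old, Old); Mixed NE: p = 0.7143, q = 0.7143

Work:
Check pure NE:
(New, New): (7, 7) - no unilateral deviation beneficial
(Old, Old): (5, 5) - no unilateral deviation beneficial
Mixed NE: P1 plays New with p = 0.7143, P2 plays New with q = 0.7143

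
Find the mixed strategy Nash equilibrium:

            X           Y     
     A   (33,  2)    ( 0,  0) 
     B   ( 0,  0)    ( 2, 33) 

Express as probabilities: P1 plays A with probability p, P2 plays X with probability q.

p = 0.9429, q = 0.0571

Work:
Find probabilities that make opponent indifferent:
P2 chooses q to make P1 indifferent between A and B
P1 chooses p to make P2 indifferent between X and Y
Mixed NE: P1 plays (A: 0.9429, B: 0.0571), P2 plays (X: 0.0571, Y: 0.9429)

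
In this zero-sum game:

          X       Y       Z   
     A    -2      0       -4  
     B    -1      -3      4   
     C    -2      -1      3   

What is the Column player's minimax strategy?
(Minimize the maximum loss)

Column should play X, value = -1

Work:
Column player minimizes Row's maximum payoff:
Column X: max payoff to Row = -1
Column Y: max payoff to Row = 0
Column Z: max payoff to Row = 4
Minimum is -1, achieved by column X.
Minimax strategy: X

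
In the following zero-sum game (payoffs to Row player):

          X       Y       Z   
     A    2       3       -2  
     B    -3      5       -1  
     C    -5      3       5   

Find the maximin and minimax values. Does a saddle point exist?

Maximin = -2, Minimax = 2, Saddle: False

Work:
Row minimums: [-2, -3, -5] → maximin = -2
Column maximums: [2, 5, 5] → minimax = 2
No saddle point (maximin ≠ minimax). Mixed strategy needed.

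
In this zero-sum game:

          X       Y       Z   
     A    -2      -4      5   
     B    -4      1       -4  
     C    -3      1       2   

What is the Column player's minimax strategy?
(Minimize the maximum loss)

Column should play X, value = -2

Work:
Column player minimizes Row's maximum payoff:
Column X: max payoff to Row = -2
Column Y: max payoff to Row = 1
Column Z: max payoff to Row = 5
Minimum is -2, achieved by column X.
Minimax strategy: X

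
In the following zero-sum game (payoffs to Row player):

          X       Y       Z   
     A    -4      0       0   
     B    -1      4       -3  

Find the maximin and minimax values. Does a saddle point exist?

Maximin = -3, Minimax = -1, Saddle: False

Work:
Row minimums: [-4, -3] → maximin = -3
Column maximums: [-1, 4, 0] → minimax = -1
No saddle point (maximin ≠ minimax). Mixed strategy needed.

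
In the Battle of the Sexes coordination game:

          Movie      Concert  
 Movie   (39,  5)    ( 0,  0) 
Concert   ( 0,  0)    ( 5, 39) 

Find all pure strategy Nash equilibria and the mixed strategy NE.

Pure NE: (Movie, Movie) and (Concert, Concert); Mixed NE: p = 0.8864, q = 0.1136

Work:
Check pure NE:
(Movie, Movie): (39, 5) - no unilateral deviation beneficial
(Concert, Concert): (5, 39) - no unilateral deviation beneficial
Mixed NE: P1 plays Movie with p = 0.8864, P2 plays Movie with q = 0.1136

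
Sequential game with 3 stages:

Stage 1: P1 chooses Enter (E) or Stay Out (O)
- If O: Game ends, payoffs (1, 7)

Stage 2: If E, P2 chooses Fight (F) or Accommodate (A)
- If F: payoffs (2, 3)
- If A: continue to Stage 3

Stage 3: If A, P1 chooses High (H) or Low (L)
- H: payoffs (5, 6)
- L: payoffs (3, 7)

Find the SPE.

SPE: (E, A, H); Outcome (5, 6)

Work:
Stage 3: P1 chooses H (5 vs 3)
Stage 2: P2: F->3, A->6 (anticipating H). Choose A
Stage 1: P1: O->1, E->5 (anticipating A, H). Choose E
SPE path: E -> A -> H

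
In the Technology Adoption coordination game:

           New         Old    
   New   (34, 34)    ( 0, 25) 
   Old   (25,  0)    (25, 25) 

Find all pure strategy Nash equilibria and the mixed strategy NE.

Pure NE: (New, New) and (Old, Old); Mixed NE: p = 0.7353, q = 0.7353

Work:
Check pure NE:
(New, New): (34, 34) - no unilateral deviation beneficial
(Old, Old): (25, 25) - no unilateral deviation beneficial
Mixed NE: P1 plays New with p = 0.7353, P2 plays New with q = 0.7353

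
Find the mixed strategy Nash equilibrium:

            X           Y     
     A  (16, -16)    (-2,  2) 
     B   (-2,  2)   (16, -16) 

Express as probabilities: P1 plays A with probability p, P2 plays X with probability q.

p = 0.5, q = 0.5

Work:
Find probabilities that make opponent indifferent:
P2 chooses q to make P1 indifferent between A and B
P1 chooses p to make P2 indifferent between X and Y
Mixed NE: P1 plays (A: 0.5, B: 0.5), P2 plays (X: 0.5, Y: 0.5)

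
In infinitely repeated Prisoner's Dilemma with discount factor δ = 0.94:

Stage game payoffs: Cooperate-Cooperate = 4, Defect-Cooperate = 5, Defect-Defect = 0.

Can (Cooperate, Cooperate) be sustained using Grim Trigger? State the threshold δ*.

δ* = 0.2; since δ = 0.94 ≥ 0.2, cooperation can be sustained

Work:
For Grim Trigger:
Cooperate forever: 4/(1-δ)
Defect then punished: 5 + 0·δ/(1-δ)
Need: 4/(1-δ) ≥ 5 + 0·δ/(1-δ)
Solving: δ ≥ (T-R)/(T-P) = (5-4)/(5-0) = 0.2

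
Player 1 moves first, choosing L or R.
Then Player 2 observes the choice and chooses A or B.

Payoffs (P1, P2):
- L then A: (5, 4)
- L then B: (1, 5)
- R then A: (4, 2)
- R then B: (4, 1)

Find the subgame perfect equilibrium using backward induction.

P1 plays R, P2 plays B after L and A after R; Payoff (4, 2)

Work:
Backward induction:
After L: P2 chooses B → P1 gets 1
After R: P2 chooses A → P1 gets 4
P1 chooses R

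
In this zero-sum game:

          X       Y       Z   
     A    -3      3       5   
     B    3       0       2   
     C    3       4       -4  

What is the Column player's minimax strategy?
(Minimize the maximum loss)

Column should play X, value = 3

Work:
Column player minimizes Row's maximum payoff:
Column X: max payoff to Row = 3
Column Y: max payoff to Row = 4
Column Z: max payoff to Row = 5
Minimum is 3, achieved by column X.
Minimax strategy: X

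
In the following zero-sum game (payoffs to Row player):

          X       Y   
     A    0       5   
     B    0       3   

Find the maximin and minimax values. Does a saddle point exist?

Maximin = 0, Minimax = 0, Saddle: True

Work:
Row minimums: [0, 0] → maximin = 0
Column maximums: [0, 5] → minimax = 0
Saddle point exists! Game value = 0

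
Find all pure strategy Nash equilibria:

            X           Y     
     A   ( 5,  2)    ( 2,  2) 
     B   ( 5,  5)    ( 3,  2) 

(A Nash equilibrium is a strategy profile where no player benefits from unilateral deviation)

Nash equilibrium: (A, X), (B, X)

Work:
Best responses:
  P1 vs X: payoffs [5, 5] → best response A/B (payoff 5)
  P1 vs Y: payoffs [2, 3] → best response B (payoff 3)
  P2 vs A: payoffs [2, 2] → best response X/Y (payoff 2)
  P2 vs B: payoffs [5, 2] → best response X (payoff 5)
Mutual best responses: (A,X), (B,X) → Nash equilibria.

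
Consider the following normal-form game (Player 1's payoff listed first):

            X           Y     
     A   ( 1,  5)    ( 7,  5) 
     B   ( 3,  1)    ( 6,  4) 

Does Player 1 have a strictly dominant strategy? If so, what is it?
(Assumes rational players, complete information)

No strictly dominant strategy exists for Player 1

Work:
A strategy strictly dominates another if it gives a strictly higher payoff against every opponent action. Compare each pair of P1's strategies column-by-column:
  A vs B: [1 vs 3, 7 vs 6] → A does not strictly dominate B (column X: 1 ≤ 3)
  B vs A: [3 vs 1, 6 vs 7] → B does not strictly dominate A (column Y: 6 ≤ 7)
No single strategy strictly dominates all others → no strictly dominant strategy.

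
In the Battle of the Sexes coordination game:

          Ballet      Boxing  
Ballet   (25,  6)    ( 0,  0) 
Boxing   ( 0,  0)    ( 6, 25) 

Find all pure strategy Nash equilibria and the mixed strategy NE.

Pure NE: (Ballet, Ballet) and (Boxing, Boxing); Mixed NE: p = 0.8065, q = 0.1935

Work:
Check pure NE:
(Ballet, Ballet): (25, 6) - no unilateral deviation beneficial
(Boxing, Boxing): (6, 25) - no unilateral deviation beneficial
Mixed NE: P1 plays Ballet with p = 0.8065, P2 plays Ballet with q = 0.1935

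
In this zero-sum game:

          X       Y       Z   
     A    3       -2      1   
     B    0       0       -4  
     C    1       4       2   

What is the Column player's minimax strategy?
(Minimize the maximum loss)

Column should play Z, value = 2

Work:
Column player minimizes Row's maximum payoff:
Column X: max payoff to Row = 3
Column Y: max payoff to Row = 4
Column Z: max payoff to Row = 2
Minimum is 2, achieved by column Z.
Minimax strategy: Z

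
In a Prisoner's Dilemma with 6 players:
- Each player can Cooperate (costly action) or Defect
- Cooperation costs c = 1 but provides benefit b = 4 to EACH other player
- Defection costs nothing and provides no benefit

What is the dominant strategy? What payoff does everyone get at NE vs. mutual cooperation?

Dominant: Defect; NE payoff = 0; Coop payoff = 19

Work:
Defect dominates (saves cost c = 1, benefit to others is external)
NE: All defect → everyone gets 0
If all cooperate: each receives (5)×4 - 1 = 19
Social dilemma: 19 > 0 but NE gives 0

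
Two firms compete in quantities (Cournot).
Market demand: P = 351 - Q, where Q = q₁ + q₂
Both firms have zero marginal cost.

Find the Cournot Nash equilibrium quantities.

q₁* = q₂* = 117.0; P* = 117.0

Work:
Profit: π_i = P·q_i = (a - q_i - q_j)·q_i
FOC: ∂π_i/∂q_i = a - 2q_i - q_j = 0
Reaction function: q_i = (351 - q_j)/2
Symmetry: q* = 351/3 = 117.0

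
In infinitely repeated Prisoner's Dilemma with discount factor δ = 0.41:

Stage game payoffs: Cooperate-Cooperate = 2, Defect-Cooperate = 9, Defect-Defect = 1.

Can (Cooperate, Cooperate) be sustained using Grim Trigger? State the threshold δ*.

δ* = 0.875; since δ = 0.41 < 0.875, cooperation cannot be sustained

Work:
For Grim Trigger:
Cooperate forever: 2/(1-δ)
Defect then punished: 9 + 1·δ/(1-δ)
Need: 2/(1-δ) ≥ 9 + 1·δ/(1-δ)
Solving: δ ≥ (T-R)/(T-P) = (9-2)/(9-1) = 0.875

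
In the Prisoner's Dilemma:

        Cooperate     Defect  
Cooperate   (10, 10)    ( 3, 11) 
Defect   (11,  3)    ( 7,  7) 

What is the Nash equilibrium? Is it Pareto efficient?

(Defect, Defect) is NE; not Pareto efficient

Work:
Defect dominates Cooperate for both players:
If P2 cooperates: Defect (11) > Cooperate (10)
If P2 defects: Defect (7) > Cooperate (3)
NE: (Defect, Defect) with payoff (7, 7)
But (Cooperate, Cooperate) = (10, 10) Pareto dominates (7, 7)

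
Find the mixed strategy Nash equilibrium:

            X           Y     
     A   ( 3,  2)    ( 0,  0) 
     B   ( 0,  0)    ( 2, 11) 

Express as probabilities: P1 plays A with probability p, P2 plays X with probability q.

p = 0.8462, q = 0.4

Work:
Find probabilities that make opponent indifferent:
P2 chooses q to make P1 indifferent between A and B
P1 chooses p to make P2 indifferent between X and Y
Mixed NE: P1 plays (A: 0.8462, B: 0.1538), P2 plays (X: 0.4, Y: 0.6)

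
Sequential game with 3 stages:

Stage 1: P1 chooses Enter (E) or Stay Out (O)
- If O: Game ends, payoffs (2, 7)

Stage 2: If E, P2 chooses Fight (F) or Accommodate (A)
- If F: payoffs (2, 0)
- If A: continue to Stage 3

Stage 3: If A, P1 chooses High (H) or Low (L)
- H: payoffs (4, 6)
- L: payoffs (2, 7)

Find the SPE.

SPE: (E, A, H); Outcome (4, 6)

Work:
Stage 3: P1 chooses H (4 vs 2)
Stage 2: P2: F->0, A->6 (anticipating H). Choose A
Stage 1: P1: O->2, E->4 (anticipating A, H). Choose E
SPE path: E -> A -> H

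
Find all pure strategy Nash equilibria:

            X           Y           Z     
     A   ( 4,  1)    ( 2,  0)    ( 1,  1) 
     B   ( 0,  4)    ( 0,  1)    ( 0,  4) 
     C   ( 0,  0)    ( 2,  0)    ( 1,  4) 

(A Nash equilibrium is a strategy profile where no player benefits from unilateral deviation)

Nash equilibrium: (A, X), (A, Z), (C, Z)

Work:
Best responses:
  P1 vs X: payoffs [4, 0, 0] → best response A (payoff 4)
  P1 vs Y: payoffs [2, 0, 2] → best response A/C (payoff 2)
  P1 vs Z: payoffs [1, 0, 1] → best response A/C (payoff 1)
  P2 vs A: payoffs [1, 0, 1] → best response X/Z (payoff 1)
  P2 vs B: payoffs [4, 1, 4] → best response X/Z (payoff 4)
  P2 vs C: payoffs [0, 0, 4] → best response Z (payoff 4)
Mutual best responses: (A,X), (A,Z), (C,Z) → Nash equilibria.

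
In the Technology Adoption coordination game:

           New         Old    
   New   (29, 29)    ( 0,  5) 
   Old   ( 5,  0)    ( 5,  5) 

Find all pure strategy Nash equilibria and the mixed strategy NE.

Pure NE: (New, New) and (Old, Old); Mixed NE: p = 0.1724, q = 0.1724

Work:
Check pure NE:
(New, New): (29, 29) - no unilateral deviation beneficial
(Old, Old): (5, 5) - no unilateral deviation beneficial
Mixed NE: P1 plays New with p = 0.1724, P2 plays New with q = 0.1724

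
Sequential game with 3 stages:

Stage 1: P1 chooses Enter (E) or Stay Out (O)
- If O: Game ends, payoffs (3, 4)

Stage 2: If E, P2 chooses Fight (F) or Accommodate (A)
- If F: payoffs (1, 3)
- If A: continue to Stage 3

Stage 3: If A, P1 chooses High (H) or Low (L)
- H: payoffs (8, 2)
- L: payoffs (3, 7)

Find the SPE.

SPE: (O, F, H); Outcome (3, 4)

Work:
Stage 3: P1 chooses H (8 vs 3)
Stage 2: P2: F->3, A->2 (anticipating H). Choose F
Stage 1: P1: O->3, E->1 (anticipating F, H). Choose O
SPE path: O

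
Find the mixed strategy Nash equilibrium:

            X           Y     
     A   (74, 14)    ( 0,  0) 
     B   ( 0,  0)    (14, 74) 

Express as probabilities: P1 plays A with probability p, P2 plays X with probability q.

p = 0.8409, q = 0.1591

Work:
Find probabilities that make opponent indifferent:
P2 chooses q to make P1 indifferent between A and B
P1 chooses p to make P2 indifferent between X and Y
Mixed NE: P1 plays (A: 0.8409, B: 0.1591), P2 plays (X: 0.1591, Y: 0.8409)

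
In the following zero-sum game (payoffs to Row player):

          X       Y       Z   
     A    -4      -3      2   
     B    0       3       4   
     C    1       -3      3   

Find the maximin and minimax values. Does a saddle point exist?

Maximin = 0, Minimax = 1, Saddle: False

Work:
Row minimums: [-4, 0, -3] → maximin = 0
Column maximums: [1, 3, 4] → minimax = 1
No saddle point (maximin ≠ minimax). Mixed strategy needed.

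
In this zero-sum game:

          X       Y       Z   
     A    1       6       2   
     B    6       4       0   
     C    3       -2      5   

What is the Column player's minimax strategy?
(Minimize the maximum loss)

Column should play Z, value = 5

Work:
Column player minimizes Row's maximum payoff:
Column X: max payoff to Row = 6
Column Y: max payoff to Row = 6
Column Z: max payoff to Row = 5
Minimum is 5, achieved by column Z.
Minimax strategy: Z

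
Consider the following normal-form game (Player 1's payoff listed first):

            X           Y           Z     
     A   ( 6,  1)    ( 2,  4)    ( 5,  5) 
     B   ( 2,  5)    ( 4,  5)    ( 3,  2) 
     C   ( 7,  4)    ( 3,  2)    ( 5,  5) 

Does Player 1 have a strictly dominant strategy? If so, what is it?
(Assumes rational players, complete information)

No strictly dominant strategy exists for Player 1

Work:
A strategy strictly dominates another if it gives a strictly higher payoff against every opponent action. Compare each pair of P1's strategies column-by-column:
  A vs B: [6 vs 2, 2 vs 4, 5 vs 3] → A does not strictly dominate B (column Y: 2 ≤ 4)
  A vs C: [6 vs 7, 2 vs 3, 5 vs 5] → A does not strictly dominate C (column X: 6 ≤ 7)
  B vs A: [2 vs 6, 4 vs 2, 3 vs 5] → B does not strictly dominate A (column X: 2 ≤ 6)
  B vs C: [2 vs 7, 4 vs 3, 3 vs 5] → B does not strictly dominate C (column X: 2 ≤ 7)
  C vs A: [7 vs 6, 3 vs 2, 5 vs 5] → C does not strictly dominate A (column Z: 5 ≤ 5)
  C vs B: [7 vs 2, 3 vs 4, 5 vs 3] → C does not strictly dominate B (column Y: 3 ≤ 4)
No single strategy strictly dominates all others → no strictly dominant strategy.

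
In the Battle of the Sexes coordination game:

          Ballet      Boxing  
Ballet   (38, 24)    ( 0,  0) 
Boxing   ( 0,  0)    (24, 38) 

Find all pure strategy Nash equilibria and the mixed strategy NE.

Pure NE: (Ballet, Ballet) and (Boxing, Boxing); Mixed NE: p = 0.6129, q = 0.3871

Work:
Check pure NE:
(Ballet, Ballet): (38, 24) - no unilateral deviation beneficial
(Boxing, Boxing): (24, 38) - no unilateral deviation beneficial
Mixed NE: P1 plays Ballet with p = 0.6129, P2 plays Ballet with q = 0.3871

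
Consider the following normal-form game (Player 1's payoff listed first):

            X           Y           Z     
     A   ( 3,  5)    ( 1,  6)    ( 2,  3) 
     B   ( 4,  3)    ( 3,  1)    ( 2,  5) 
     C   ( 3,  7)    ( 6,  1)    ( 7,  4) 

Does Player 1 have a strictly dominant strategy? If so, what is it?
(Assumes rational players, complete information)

No strictly dominant strategy exists for Player 1

Work:
A strategy strictly dominates another if it gives a strictly higher payoff against every opponent action. Compare each pair of P1's strategies column-by-column:
  A vs B: [3 vs 4, 1 vs 3, 2 vs 2] → A does not strictly dominate B (column X: 3 ≤ 4)
  A vs C: [3 vs 3, 1 vs 6, 2 vs 7] → A does not strictly dominate C (column X: 3 ≤ 3)
  B vs A: [4 vs 3, 3 vs 1, 2 vs 2] → B does not strictly dominate A (column Z: 2 ≤ 2)
  B vs C: [4 vs 3, 3 vs 6, 2 vs 7] → B does not strictly dominate C (column Y: 3 ≤ 6)
  C vs A: [3 vs 3, 6 vs 1, 7 vs 2] → C does not strictly dominate A (column X: 3 ≤ 3)
  C vs B: [3 vs 4, 6 vs 3, 7 vs 2] → C does not strictly dominate B (column X: 3 ≤ 4)
No single strategy strictly dominates all others → no strictly dominant strategy.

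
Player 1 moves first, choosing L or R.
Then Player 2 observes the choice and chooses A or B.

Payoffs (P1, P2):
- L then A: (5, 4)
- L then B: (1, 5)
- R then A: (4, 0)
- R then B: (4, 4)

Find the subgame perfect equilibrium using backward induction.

P1 plays R, P2 plays B after L and B after R; Payoff (4, 4)

Work:
Backward induction:
After L: P2 chooses B → P1 gets 1
After R: P2 chooses B → P1 gets 4
P1 chooses R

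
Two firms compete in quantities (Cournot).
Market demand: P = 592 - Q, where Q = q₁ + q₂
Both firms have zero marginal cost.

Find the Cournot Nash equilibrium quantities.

q₁* = q₂* = 197.33; P* = 197.33

Work:
Profit: π_i = P·q_i = (a - q_i - q_j)·q_i
FOC: ∂π_i/∂q_i = a - 2q_i - q_j = 0
Reaction function: q_i = (592 - q_j)/2
Symmetry: q* = 592/3 = 197.33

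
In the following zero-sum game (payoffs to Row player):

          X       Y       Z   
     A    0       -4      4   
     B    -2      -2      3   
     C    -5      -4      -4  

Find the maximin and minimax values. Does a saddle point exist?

Maximin = -2, Minimax = -2, Saddle: True

Work:
Row minimums: [-4, -2, -5] → maximin = -2
Column maximums: [0, -2, 4] → minimax = -2
Saddle point exists! Game value = -2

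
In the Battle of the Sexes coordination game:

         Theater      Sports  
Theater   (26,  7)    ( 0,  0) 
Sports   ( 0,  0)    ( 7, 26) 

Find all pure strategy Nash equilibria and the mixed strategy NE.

Pure NE: (Theater, Theater) and (Sports, Sports); Mixed NE: p = 0.7879, q = 0.2121

Work:
Check pure NE:
(Theater, Theater): (26, 7) - no unilateral deviation beneficial
(Sports, Sports): (7, 26) - no unilateral deviation beneficial
Mixed NE: P1 plays Theater with p = 0.7879, P2 plays Theater with q = 0.2121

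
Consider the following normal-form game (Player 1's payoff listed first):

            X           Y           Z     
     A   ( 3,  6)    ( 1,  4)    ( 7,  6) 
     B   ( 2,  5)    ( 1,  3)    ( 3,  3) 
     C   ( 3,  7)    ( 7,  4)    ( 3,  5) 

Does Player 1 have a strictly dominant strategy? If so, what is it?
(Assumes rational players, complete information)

No strictly dominant strategy exists for Player 1

Work:
A strategy strictly dominates another if it gives a strictly higher payoff against every opponent action. Compare each pair of P1's strategies column-by-column:
  A vs B: [3 vs 2, 1 vs 1, 7 vs 3] → A does not strictly dominate B (column Y: 1 ≤ 1)
  A vs C: [3 vs 3, 1 vs 7, 7 vs 3] → A does not strictly dominate C (column X: 3 ≤ 3)
  B vs A: [2 vs 3, 1 vs 1, 3 vs 7] → B does not strictly dominate A (column X: 2 ≤ 3)
  B vs C: [2 vs 3, 1 vs 7, 3 vs 3] → B does not strictly dominate C (column X: 2 ≤ 3)
  C vs A: [3 vs 3, 7 vs 1, 3 vs 7] → C does not strictly dominate A (column X: 3 ≤ 3)
  C vs B: [3 vs 2, 7 vs 1, 3 vs 3] → C does not strictly dominate B (column Z: 3 ≤ 3)
No single strategy strictly dominates all others → no strictly dominant strategy.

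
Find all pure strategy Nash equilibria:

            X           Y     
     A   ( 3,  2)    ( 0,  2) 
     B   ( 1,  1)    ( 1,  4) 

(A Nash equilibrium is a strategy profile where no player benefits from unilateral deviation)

Nash equilibrium: (A, X), (B, Y)

Work:
Best responses:
  P1 vs X: payoffs [3, 1] → best response A (payoff 3)
  P1 vs Y: payoffs [0, 1] → best response B (payoff 1)
  P2 vs A: payoffs [2, 2] → best response X/Y (payoff 2)
  P2 vs B: payoffs [1, 4] → best response Y (payoff 4)
Mutual best responses: (A,X), (B,Y) → Nash equilibria.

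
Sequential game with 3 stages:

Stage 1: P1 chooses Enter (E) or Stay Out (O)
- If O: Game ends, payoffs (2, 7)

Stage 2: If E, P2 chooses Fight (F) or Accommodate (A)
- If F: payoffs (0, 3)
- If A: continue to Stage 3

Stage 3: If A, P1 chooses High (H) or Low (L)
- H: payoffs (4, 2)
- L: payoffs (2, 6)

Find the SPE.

SPE: (O, F, H); Outcome (2, 7)

Work:
Stage 3: P1 chooses H (4 vs 2)
Stage 2: P2: F->3, A->2 (anticipating H). Choose F
Stage 1: P1: O->2, E->0 (anticipating F, H). Choose O
SPE path: O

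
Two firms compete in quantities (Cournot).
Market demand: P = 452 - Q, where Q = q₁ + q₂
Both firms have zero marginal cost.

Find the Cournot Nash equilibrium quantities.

q₁* = q₂* = 150.67; P* = 150.67

Work:
Profit: π_i = P·q_i = (a - q_i - q_j)·q_i
FOC: ∂π_i/∂q_i = a - 2q_i - q_j = 0
Reaction function: q_i = (452 - q_j)/2
Symmetry: q* = 452/3 = 150.67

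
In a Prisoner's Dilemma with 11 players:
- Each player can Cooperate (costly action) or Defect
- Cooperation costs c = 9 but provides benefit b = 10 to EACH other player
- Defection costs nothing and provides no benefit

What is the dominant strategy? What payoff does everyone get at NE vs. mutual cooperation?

Dominant: Defect; NE payoff = 0; Coop payoff = 91

Work:
Defect dominates (saves cost c = 9, benefit to others is external)
NE: All defect → everyone gets 0
If all cooperate: each receives (10)×10 - 9 = 91
Social dilemma: 91 > 0 but NE gives 0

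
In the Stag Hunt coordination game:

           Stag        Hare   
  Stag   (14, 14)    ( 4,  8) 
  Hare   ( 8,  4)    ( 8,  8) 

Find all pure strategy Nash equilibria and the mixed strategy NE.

Pure NE: (Stag, Stag) and (Hare, Hare); Mixed NE: p = 0.4, q = 0.4

Work:
Check pure NE:
(Stag, Stag): (14, 14) - no unilateral deviation beneficial
(Hare, Hare): (8, 8) - no unilateral deviation beneficial
Mixed NE: P1 plays Stag with p = 0.4, P2 plays Stag with q = 0.4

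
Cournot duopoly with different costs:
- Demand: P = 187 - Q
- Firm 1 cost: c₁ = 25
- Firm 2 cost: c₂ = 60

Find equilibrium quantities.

q₁* = 65.67, q₂* = 30.67

Work:
Reaction: q₁ = (187 - 25 - q₂)/2
Reaction: q₂ = (187 - 60 - q₁)/2
Solve simultaneously:
q₁* = (187 - 2×25 + 60)/3 = 65.67
q₂* = (187 - 2×60 + 25)/3 = 30.67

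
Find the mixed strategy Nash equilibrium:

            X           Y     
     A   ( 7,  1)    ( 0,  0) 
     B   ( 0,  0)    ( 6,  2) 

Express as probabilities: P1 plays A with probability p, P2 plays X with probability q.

p = 0.6667, q = 0.4615

Work:
Find probabilities that make opponent indifferent:
P2 chooses q to make P1 indifferent between A and B
P1 chooses p to make P2 indifferent between X and Y
Mixed NE: P1 plays (A: 0.6667, B: 0.3333), P2 plays (X: 0.4615, Y: 0.5385)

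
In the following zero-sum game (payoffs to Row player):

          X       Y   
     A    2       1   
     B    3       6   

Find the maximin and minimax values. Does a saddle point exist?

Maximin = 3, Minimax = 3, Saddle: True

Work:
Row minimums: [1, 3] → maximin = 3
Column maximums: [3, 6] → minimax = 3
Saddle point exists! Game value = 3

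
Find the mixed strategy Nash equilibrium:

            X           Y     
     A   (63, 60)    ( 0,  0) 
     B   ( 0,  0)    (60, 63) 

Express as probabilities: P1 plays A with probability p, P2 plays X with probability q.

p = 0.5122, q = 0.4878

Work:
Find probabilities that make opponent indifferent:
P2 chooses q to make P1 indifferent between A and B
P1 chooses p to make P2 indifferent between X and Y
Mixed NE: P1 plays (A: 0.5122, B: 0.4878), P2 plays (X: 0.4878, Y: 0.5122)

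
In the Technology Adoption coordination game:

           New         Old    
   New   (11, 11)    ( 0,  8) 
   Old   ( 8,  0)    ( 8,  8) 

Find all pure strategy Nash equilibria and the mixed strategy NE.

Pure NE: (New, New) and (Old, Old); Mixed NE: p = 0.7273, q = 0.7273

Work:
Check pure NE:
(New, New): (11, 11) - no unilateral deviation beneficial
(Old, Old): (8, 8) - no unilateral deviation beneficial
Mixed NE: P1 plays New with p = 0.7273, P2 plays New with q = 0.7273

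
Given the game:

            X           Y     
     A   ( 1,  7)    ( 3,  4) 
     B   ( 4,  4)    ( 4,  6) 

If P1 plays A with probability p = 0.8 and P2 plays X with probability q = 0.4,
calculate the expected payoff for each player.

E[P1] = 2.56, E[P2] = 5.2

Work:
E[P1] = p·q·π₁(A,X) + p·(1-q)·π₁(A,Y) + (1-p)·q·π₁(B,X) + (1-p)·(1-q)·π₁(B,Y)
= 0.8·0.4·1 + 0.8·0.6·3 + 0.2·0.4·4 + 0.2·0.6·4
= 2.56

E[P2] = 5.2 (similar calculation)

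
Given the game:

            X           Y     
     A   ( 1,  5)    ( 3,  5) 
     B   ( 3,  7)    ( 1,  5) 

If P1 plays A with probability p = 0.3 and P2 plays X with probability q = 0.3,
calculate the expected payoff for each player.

E[P1] = 1.84, E[P2] = 5.42

Work:
E[P1] = p·q·π₁(A,X) + p·(1-q)·π₁(A,Y) + (1-p)·q·π₁(B,X) + (1-p)·(1-q)·π₁(B,Y)
= 0.3·0.3·1 + 0.3·0.7·3 + 0.7·0.3·3 + 0.7·0.7·1
= 1.84

E[P2] = 5.42 (similar calculation)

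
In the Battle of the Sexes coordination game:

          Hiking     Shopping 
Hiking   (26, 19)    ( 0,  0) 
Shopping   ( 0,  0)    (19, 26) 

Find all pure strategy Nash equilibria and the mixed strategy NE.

Pure NE: (Hiking, Hiking) and (Shopping, Shopping); Mixed NE: p = 0.5778, q = 0.4222

Work:
Check pure NE:
(Hiking, Hiking): (26, 19) - no unilateral deviation beneficial
(Shopping, Shopping): (19, 26) - no unilateral deviation beneficial
Mixed NE: P1 plays Hiking with p = 0.5778, P2 plays Hiking with q = 0.4222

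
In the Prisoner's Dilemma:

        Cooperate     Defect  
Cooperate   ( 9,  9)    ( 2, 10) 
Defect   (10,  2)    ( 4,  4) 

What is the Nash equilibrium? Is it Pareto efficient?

(Defect, Defect) is NE; not Pareto efficient

Work:
Defect dominates Cooperate for both players:
If P2 cooperates: Defect (10) > Cooperate (9)
If P2 defects: Defect (4) > Cooperate (2)
NE: (Defect, Defect) with payoff (4, 4)
But (Cooperate, Cooperate) = (9, 9) Pareto dominates (4, 4)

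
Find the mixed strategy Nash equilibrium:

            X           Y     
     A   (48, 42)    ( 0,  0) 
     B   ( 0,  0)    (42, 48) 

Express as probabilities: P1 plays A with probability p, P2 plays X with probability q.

p = 0.5333, q = 0.4667

Work:
Find probabilities that make opponent indifferent:
P2 chooses q to make P1 indifferent between A and B
P1 chooses p to make P2 indifferent between X and Y
Mixed NE: P1 plays (A: 0.5333, B: 0.4667), P2 plays (X: 0.4667, Y: 0.5333)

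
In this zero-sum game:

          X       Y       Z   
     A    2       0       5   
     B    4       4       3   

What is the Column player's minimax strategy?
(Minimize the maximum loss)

Column should play X or Y (all achieve the minimum), value = 4

Work:
Column player minimizes Row's maximum payoff:
Column X: max payoff to Row = 4
Column Y: max payoff to Row = 4
Column Z: max payoff to Row = 5
Minimum is 4, achieved by columns X, Y (tied).
Each of X or Y is a minimax strategy.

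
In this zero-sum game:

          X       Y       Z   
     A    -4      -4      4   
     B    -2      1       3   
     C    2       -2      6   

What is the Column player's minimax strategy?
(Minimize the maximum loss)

Column should play Y, value = 1

Work:
Column player minimizes Row's maximum payoff:
Column X: max payoff to Row = 2
Column Y: max payoff to Row = 1
Column Z: max payoff to Row = 6
Minimum is 1, achieved by column Y.
Minimax strategy: Y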